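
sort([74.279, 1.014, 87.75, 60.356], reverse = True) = [87.75, 74.279, 60.356, 1.014]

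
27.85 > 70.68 False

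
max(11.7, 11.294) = 11.7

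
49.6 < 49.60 False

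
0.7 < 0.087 False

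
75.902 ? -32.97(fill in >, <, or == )>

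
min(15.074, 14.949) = 14.949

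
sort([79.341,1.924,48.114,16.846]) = [1.924,16.846,48.114,79.341]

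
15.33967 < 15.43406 True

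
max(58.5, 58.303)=58.5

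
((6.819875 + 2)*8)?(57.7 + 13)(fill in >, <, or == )<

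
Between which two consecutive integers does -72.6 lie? -73 and -72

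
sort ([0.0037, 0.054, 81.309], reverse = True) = [81.309, 0.054, 0.0037]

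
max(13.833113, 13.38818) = 13.833113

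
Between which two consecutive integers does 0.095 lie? 0 and 1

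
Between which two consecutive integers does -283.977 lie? -284 and -283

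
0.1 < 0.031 False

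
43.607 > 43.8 False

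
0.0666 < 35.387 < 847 True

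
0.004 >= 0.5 False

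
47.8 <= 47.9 True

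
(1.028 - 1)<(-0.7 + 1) True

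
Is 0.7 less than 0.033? No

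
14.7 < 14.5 False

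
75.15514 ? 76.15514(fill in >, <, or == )<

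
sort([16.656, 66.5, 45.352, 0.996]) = [0.996, 16.656, 45.352, 66.5]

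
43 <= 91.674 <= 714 True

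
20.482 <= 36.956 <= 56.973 True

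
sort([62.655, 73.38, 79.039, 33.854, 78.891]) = [33.854, 62.655, 73.38, 78.891, 79.039]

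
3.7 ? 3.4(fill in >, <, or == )>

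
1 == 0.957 False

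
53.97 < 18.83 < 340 False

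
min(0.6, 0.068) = 0.068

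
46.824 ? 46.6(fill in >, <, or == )>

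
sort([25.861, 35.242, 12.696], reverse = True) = [35.242, 25.861, 12.696]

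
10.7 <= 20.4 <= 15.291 False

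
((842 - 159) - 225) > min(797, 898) False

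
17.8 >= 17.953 False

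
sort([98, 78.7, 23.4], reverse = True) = [98, 78.7, 23.4]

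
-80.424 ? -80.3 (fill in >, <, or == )<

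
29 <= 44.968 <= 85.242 True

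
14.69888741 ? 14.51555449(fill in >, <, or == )>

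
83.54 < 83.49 False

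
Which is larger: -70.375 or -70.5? -70.375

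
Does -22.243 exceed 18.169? No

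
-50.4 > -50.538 True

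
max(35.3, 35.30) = 35.30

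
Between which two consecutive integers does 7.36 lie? 7 and 8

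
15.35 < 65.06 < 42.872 False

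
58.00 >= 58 True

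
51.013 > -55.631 True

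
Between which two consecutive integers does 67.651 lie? 67 and 68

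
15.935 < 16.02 True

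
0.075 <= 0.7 True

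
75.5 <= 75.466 False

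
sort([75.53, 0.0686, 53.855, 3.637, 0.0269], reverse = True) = [75.53, 53.855, 3.637, 0.0686, 0.0269]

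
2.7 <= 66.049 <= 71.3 True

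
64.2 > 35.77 True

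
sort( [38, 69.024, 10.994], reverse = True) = [69.024, 38, 10.994]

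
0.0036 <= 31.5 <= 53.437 True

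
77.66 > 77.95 False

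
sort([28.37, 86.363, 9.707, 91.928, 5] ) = [5, 9.707, 28.37, 86.363, 91.928]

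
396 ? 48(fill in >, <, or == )>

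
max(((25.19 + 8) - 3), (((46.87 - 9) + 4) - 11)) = 30.87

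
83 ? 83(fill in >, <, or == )==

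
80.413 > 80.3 True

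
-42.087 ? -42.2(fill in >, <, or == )>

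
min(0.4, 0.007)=0.007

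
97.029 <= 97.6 True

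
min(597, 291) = 291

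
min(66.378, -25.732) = -25.732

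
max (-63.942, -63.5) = -63.5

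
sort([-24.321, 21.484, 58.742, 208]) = [-24.321, 21.484, 58.742, 208]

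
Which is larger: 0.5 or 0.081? 0.5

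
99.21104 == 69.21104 False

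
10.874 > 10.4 True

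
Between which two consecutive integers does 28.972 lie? 28 and 29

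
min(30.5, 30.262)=30.262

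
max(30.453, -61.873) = 30.453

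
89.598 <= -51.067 False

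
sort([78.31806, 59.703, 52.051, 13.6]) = [13.6, 52.051, 59.703, 78.31806]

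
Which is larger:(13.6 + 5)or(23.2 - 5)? (13.6 + 5)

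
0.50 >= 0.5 True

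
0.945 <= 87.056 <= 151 True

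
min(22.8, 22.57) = 22.57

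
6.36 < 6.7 True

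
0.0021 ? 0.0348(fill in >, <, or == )<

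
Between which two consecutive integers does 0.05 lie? 0 and 1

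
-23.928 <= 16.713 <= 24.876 True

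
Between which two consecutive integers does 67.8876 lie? 67 and 68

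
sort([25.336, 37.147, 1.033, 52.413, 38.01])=[1.033, 25.336, 37.147, 38.01, 52.413]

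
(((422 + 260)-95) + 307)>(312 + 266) True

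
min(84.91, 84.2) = 84.2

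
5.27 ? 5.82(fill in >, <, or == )<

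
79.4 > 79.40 False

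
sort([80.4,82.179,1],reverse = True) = [82.179,80.4,1]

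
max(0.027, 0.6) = 0.6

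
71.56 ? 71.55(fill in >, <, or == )>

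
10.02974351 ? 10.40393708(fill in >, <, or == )<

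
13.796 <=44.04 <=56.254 True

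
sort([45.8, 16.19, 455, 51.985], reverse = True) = [455, 51.985, 45.8, 16.19]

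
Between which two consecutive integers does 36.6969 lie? 36 and 37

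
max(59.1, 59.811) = 59.811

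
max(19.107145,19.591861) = 19.591861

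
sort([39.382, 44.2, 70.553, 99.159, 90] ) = [39.382, 44.2, 70.553, 90, 99.159]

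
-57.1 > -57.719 True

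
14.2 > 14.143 True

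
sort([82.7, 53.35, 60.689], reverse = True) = [82.7, 60.689, 53.35]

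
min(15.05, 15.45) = 15.05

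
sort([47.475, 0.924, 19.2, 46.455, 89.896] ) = [0.924, 19.2, 46.455, 47.475, 89.896]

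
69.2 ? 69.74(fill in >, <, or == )<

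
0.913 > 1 False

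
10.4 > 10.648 False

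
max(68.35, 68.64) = 68.64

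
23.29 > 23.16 True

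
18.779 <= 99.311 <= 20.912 False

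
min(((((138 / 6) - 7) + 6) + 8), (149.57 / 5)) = 29.914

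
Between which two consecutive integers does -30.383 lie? -31 and -30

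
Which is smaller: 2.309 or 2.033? 2.033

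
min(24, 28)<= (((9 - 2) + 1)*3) True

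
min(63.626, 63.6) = 63.6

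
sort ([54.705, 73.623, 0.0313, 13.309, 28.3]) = [0.0313, 13.309, 28.3, 54.705, 73.623]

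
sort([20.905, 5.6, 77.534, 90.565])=[5.6, 20.905, 77.534, 90.565]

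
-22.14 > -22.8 True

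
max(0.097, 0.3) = 0.3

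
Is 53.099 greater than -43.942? Yes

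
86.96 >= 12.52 True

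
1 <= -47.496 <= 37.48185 False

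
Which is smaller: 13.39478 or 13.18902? 13.18902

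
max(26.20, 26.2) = 26.2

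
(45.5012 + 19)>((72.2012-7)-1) True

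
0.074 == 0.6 False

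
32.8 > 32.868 False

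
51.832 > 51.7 True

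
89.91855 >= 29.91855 True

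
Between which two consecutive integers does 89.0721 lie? 89 and 90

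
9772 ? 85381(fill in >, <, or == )<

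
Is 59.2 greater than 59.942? No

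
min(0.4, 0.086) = 0.086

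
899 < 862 False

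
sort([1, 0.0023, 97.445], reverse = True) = [97.445, 1, 0.0023]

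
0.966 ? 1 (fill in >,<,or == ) <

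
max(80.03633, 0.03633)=80.03633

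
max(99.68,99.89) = 99.89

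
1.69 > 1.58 True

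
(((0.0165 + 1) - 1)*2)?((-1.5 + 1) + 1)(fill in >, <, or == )<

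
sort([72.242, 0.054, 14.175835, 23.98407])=[0.054, 14.175835, 23.98407, 72.242]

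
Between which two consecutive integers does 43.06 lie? 43 and 44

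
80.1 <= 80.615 True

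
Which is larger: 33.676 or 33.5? 33.676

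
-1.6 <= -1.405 True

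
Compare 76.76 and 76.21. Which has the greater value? 76.76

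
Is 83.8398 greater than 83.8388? Yes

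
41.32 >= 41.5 False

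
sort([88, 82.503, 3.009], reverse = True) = [88, 82.503, 3.009]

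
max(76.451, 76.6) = 76.6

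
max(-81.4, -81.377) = -81.377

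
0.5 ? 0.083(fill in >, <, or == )>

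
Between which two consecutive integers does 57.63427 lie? 57 and 58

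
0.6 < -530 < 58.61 False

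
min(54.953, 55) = 54.953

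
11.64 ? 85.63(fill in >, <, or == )<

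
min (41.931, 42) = 41.931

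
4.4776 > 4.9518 False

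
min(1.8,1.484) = 1.484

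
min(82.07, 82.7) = 82.07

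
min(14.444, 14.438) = 14.438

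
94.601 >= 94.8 False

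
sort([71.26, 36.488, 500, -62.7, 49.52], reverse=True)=[500, 71.26, 49.52, 36.488, -62.7]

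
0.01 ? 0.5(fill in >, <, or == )<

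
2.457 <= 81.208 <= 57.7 False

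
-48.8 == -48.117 False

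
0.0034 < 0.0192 True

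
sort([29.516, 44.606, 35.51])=[29.516, 35.51, 44.606]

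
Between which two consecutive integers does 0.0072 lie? 0 and 1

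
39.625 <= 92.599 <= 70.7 False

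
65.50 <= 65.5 True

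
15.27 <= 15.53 True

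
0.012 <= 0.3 True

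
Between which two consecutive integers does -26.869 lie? -27 and -26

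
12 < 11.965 False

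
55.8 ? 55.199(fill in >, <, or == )>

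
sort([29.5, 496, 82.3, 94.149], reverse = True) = [496, 94.149, 82.3, 29.5]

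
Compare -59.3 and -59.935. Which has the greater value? -59.3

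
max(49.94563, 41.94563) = 49.94563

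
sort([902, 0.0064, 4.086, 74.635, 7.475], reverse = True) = [902, 74.635, 7.475, 4.086, 0.0064]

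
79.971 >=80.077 False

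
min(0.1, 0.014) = 0.014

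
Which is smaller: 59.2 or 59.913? 59.2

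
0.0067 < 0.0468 True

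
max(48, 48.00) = 48.00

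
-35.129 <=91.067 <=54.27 False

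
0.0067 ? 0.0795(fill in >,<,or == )<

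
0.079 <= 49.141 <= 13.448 False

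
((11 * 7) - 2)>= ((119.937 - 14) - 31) True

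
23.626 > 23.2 True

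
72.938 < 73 True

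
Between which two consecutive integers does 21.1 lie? 21 and 22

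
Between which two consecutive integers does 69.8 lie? 69 and 70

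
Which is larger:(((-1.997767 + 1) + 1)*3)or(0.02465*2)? (0.02465*2)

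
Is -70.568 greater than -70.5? No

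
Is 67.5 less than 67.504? Yes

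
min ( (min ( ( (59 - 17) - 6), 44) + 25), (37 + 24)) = 61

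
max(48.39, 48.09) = 48.39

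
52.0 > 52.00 False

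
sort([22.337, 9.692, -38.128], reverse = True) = [22.337, 9.692, -38.128]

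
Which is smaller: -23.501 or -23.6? -23.6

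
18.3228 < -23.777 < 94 False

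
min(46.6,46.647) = 46.6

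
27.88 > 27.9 False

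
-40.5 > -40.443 False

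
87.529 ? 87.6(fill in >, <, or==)<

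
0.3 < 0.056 False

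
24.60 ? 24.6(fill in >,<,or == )==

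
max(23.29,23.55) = 23.55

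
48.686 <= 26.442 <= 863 False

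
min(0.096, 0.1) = 0.096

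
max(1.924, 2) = 2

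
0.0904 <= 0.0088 False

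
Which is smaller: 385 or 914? 385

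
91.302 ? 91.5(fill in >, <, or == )<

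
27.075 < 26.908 False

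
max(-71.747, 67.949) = 67.949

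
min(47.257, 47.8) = 47.257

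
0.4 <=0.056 False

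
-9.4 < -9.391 True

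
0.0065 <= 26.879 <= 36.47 True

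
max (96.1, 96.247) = 96.247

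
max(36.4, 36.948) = 36.948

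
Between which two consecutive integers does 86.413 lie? 86 and 87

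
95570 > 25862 True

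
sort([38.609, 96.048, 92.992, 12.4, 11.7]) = [11.7, 12.4, 38.609, 92.992, 96.048]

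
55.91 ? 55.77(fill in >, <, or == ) >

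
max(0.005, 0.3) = 0.3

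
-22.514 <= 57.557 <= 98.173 True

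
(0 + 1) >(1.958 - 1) True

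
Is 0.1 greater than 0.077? Yes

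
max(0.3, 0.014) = 0.3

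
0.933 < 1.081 True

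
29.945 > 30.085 False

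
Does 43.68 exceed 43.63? Yes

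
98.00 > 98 False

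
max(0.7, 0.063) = 0.7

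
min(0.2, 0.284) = 0.2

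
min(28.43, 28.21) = 28.21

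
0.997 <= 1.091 True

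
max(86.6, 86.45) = 86.6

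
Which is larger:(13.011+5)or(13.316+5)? (13.316+5)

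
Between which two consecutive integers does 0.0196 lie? 0 and 1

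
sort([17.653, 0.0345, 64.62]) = [0.0345, 17.653, 64.62]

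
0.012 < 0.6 True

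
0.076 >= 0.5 False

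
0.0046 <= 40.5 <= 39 False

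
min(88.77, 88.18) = 88.18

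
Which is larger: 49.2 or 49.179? 49.2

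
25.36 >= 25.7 False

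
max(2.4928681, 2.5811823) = 2.5811823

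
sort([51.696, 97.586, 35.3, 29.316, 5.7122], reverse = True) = [97.586, 51.696, 35.3, 29.316, 5.7122]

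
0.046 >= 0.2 False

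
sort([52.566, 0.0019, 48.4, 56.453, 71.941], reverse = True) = [71.941, 56.453, 52.566, 48.4, 0.0019]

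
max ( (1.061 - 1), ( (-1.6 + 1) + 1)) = 0.4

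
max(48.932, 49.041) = 49.041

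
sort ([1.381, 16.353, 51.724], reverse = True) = [51.724, 16.353, 1.381]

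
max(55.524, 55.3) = 55.524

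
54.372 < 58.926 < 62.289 True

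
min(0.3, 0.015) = 0.015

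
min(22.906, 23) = 22.906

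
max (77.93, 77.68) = 77.93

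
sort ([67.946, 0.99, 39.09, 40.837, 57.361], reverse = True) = [67.946, 57.361, 40.837, 39.09, 0.99]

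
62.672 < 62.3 False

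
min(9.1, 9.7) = 9.1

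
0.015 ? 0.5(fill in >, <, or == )<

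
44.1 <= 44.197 True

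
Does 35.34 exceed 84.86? No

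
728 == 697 False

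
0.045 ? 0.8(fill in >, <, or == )<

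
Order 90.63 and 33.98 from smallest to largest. 33.98, 90.63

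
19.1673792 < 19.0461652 False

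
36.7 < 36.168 False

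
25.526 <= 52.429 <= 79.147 True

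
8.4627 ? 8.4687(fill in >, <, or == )<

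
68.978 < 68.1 False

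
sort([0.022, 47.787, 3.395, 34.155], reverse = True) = [47.787, 34.155, 3.395, 0.022]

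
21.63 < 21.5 False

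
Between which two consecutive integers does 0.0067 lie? 0 and 1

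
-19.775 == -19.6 False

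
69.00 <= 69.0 True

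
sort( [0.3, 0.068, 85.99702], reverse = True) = [85.99702, 0.3, 0.068]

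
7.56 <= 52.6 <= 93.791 True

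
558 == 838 False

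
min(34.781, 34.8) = 34.781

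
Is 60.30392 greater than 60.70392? No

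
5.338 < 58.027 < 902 True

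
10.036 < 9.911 False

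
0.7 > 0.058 True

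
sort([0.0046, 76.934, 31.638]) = [0.0046, 31.638, 76.934]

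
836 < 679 False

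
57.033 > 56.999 True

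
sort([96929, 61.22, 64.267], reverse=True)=[96929, 64.267, 61.22]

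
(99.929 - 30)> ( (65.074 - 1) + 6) False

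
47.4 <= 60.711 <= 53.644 False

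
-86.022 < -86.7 False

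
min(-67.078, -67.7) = -67.7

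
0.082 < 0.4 True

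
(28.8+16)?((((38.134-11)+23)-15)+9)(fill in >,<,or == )>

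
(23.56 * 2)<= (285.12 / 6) True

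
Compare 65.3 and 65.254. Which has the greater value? 65.3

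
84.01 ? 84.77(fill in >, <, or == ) <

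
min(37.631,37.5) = 37.5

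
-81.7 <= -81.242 True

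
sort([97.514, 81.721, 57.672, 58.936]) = [57.672, 58.936, 81.721, 97.514]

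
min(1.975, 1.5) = 1.5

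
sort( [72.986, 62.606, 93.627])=[62.606, 72.986, 93.627]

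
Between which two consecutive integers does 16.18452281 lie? 16 and 17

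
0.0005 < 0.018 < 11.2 True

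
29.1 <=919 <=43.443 False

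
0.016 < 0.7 True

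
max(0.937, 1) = 1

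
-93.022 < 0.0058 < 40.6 True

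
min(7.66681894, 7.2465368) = 7.2465368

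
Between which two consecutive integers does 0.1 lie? 0 and 1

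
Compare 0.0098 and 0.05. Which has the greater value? 0.05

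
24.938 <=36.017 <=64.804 True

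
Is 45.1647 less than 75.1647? Yes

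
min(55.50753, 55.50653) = 55.50653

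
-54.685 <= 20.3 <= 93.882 True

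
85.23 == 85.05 False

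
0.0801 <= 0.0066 False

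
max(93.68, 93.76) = 93.76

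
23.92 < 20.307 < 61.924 False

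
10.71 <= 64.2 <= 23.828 False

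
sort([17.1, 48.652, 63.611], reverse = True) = [63.611, 48.652, 17.1]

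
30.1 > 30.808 False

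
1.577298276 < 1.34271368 False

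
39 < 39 False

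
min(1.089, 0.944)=0.944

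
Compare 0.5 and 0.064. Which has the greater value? 0.5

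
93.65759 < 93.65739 False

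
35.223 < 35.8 True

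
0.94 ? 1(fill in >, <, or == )<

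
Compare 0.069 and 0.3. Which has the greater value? 0.3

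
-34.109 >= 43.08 False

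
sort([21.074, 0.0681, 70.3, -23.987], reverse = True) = [70.3, 21.074, 0.0681, -23.987]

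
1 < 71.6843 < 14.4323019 False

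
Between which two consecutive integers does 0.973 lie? 0 and 1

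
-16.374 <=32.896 True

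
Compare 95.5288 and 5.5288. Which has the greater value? 95.5288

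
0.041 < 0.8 True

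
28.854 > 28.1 True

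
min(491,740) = 491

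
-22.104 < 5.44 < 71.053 True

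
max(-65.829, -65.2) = -65.2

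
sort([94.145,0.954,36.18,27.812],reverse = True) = [94.145,36.18,27.812,0.954]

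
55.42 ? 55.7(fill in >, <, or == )<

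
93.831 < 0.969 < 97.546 False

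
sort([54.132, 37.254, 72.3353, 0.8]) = [0.8, 37.254, 54.132, 72.3353]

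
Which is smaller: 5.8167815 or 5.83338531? 5.8167815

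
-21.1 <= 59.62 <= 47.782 False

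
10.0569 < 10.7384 True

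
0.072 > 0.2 False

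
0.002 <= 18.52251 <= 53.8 True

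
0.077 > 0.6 False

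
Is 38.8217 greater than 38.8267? No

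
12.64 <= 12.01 False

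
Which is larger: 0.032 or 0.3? 0.3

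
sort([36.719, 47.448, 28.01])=[28.01, 36.719, 47.448]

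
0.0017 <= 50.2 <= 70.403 True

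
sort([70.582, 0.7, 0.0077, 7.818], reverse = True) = [70.582, 7.818, 0.7, 0.0077]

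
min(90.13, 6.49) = 6.49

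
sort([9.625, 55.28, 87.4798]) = [9.625, 55.28, 87.4798]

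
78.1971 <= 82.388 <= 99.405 True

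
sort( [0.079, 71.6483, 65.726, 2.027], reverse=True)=[71.6483, 65.726, 2.027, 0.079]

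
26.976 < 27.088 True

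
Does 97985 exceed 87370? Yes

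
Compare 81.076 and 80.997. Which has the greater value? 81.076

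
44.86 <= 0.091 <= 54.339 False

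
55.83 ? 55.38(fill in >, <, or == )>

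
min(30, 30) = 30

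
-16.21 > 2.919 False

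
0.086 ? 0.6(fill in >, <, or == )<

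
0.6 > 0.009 True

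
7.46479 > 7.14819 True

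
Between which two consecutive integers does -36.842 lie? -37 and -36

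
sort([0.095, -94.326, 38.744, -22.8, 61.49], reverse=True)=[61.49, 38.744, 0.095, -22.8, -94.326]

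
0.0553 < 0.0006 False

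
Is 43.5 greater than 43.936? No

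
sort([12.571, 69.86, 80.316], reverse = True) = [80.316, 69.86, 12.571]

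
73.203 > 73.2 True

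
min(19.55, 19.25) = 19.25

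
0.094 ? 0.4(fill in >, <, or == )<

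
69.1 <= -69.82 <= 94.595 False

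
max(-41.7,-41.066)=-41.066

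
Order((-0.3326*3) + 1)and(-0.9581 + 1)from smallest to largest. ((-0.3326*3) + 1), (-0.9581 + 1)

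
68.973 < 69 True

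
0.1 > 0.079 True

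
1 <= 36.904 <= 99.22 True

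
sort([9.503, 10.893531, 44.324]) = [9.503, 10.893531, 44.324]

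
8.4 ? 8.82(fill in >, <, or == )<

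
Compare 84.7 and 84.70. They are equal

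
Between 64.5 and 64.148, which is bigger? 64.5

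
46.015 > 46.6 False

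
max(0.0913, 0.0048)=0.0913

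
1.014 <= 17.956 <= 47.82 True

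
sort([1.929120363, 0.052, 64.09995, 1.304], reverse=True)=[64.09995, 1.929120363, 1.304, 0.052]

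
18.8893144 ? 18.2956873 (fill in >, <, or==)>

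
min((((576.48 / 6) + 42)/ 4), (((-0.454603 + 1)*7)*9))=34.360011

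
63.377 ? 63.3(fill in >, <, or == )>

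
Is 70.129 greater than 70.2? No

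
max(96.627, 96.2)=96.627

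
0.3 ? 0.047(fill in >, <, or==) >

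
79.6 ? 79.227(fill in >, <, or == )>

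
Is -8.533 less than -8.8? No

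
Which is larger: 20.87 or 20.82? 20.87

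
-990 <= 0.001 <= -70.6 False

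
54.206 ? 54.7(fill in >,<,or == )<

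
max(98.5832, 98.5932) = 98.5932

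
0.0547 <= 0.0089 False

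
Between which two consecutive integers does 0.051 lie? 0 and 1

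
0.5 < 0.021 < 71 False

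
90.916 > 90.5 True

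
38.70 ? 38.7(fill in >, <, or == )==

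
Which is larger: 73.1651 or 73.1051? 73.1651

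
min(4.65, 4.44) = 4.44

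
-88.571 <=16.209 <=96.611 True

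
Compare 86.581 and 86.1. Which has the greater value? 86.581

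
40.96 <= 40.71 False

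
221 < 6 False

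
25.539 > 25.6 False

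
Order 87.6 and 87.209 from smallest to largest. 87.209, 87.6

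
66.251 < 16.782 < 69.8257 False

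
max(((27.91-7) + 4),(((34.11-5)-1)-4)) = 24.91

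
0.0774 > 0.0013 True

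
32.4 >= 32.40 True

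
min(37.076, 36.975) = 36.975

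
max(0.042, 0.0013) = 0.042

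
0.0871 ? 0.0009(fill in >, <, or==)>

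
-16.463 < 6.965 True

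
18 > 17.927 True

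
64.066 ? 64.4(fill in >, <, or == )<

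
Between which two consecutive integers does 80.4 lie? 80 and 81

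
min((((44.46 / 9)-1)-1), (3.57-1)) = 2.57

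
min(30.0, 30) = 30.0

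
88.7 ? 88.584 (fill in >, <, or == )>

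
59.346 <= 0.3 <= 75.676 False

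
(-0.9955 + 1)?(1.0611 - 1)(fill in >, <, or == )<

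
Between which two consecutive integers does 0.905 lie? 0 and 1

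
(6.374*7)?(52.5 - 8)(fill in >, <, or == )>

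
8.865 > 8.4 True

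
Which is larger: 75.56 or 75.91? 75.91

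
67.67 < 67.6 False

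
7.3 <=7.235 False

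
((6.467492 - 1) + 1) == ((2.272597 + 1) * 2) False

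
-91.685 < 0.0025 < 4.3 True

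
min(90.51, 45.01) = 45.01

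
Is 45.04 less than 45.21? Yes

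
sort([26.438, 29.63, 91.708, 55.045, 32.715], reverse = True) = [91.708, 55.045, 32.715, 29.63, 26.438]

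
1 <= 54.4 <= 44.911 False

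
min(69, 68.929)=68.929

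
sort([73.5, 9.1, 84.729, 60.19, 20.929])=[9.1, 20.929, 60.19, 73.5, 84.729]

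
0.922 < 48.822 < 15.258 False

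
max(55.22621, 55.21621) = 55.22621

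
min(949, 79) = 79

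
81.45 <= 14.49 False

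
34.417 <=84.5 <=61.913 False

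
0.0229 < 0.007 False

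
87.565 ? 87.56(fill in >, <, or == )>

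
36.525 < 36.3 False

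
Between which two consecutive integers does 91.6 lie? 91 and 92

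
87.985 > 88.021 False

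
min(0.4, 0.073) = 0.073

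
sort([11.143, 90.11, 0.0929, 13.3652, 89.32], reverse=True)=[90.11, 89.32, 13.3652, 11.143, 0.0929]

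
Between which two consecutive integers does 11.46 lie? 11 and 12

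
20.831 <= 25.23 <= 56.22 True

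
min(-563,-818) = -818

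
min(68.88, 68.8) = 68.8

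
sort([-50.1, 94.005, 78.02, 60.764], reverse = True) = [94.005, 78.02, 60.764, -50.1]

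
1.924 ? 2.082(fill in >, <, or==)<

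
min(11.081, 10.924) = 10.924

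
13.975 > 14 False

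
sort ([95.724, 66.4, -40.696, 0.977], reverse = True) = [95.724, 66.4, 0.977, -40.696]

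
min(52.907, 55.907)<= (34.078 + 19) True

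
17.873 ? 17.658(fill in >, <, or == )>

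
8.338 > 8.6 False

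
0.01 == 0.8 False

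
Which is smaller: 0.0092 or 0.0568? 0.0092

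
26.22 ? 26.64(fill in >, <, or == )<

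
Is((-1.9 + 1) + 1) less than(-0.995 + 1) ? No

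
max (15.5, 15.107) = 15.5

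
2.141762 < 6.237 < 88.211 True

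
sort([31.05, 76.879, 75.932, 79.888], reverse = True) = [79.888, 76.879, 75.932, 31.05]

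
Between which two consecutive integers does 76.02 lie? 76 and 77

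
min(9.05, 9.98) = 9.05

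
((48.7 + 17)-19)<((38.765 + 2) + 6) True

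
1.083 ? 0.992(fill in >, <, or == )>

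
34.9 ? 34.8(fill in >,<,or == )>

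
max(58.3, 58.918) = 58.918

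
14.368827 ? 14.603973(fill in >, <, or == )<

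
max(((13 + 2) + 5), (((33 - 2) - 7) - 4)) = 20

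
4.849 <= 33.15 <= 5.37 False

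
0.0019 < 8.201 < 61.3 True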